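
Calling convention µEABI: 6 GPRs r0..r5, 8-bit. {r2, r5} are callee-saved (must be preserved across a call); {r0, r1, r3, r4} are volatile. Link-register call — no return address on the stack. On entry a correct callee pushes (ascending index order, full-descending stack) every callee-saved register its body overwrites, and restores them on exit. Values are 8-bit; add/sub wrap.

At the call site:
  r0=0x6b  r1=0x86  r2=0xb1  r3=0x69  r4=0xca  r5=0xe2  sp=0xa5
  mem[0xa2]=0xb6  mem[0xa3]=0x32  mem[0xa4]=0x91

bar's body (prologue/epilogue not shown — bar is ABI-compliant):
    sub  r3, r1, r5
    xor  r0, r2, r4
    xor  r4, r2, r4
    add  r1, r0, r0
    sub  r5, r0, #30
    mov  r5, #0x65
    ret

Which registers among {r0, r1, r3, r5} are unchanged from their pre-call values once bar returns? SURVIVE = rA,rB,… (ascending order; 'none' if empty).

SURVIVE = r5

prologue: push r5 → mem[0xa4]=0xe2, sp=0xa4
body[0] sub  r3, r1, r5 → r3=0xa4
body[1] xor  r0, r2, r4 → r0=0x7b
body[2] xor  r4, r2, r4 → r4=0x7b
body[3] add  r1, r0, r0 → r1=0xf6
body[4] sub  r5, r0, #30 → r5=0x5d
body[5] mov  r5, #0x65 → r5=0x65
epilogue: pop r5=0xe2, sp=0xa5
r0: caller-saved, written=True
r1: caller-saved, written=True
r3: caller-saved, written=True
r5: callee-saved, written=True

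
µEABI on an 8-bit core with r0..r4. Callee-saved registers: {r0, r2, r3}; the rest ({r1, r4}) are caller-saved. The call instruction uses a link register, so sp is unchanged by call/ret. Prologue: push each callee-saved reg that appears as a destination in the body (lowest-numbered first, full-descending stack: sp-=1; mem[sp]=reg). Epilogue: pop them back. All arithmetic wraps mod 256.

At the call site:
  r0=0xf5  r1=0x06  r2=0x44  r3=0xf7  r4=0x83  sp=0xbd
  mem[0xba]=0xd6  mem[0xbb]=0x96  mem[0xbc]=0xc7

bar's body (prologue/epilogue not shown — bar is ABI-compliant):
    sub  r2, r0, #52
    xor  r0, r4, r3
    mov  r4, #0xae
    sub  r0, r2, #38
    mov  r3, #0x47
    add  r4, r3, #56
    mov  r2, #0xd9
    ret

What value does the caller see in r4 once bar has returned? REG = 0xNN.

REG = 0x7f

prologue: push r0 → mem[0xbc]=0xf5, sp=0xbc
prologue: push r2 → mem[0xbb]=0x44, sp=0xbb
prologue: push r3 → mem[0xba]=0xf7, sp=0xba
body[0] sub  r2, r0, #52 → r2=0xc1
body[1] xor  r0, r4, r3 → r0=0x74
body[2] mov  r4, #0xae → r4=0xae
body[3] sub  r0, r2, #38 → r0=0x9b
body[4] mov  r3, #0x47 → r3=0x47
body[5] add  r4, r3, #56 → r4=0x7f
body[6] mov  r2, #0xd9 → r2=0xd9
epilogue: pop r3=0xf7, sp=0xbb
epilogue: pop r2=0x44, sp=0xbc
epilogue: pop r0=0xf5, sp=0xbd
r4 is caller-saved → body value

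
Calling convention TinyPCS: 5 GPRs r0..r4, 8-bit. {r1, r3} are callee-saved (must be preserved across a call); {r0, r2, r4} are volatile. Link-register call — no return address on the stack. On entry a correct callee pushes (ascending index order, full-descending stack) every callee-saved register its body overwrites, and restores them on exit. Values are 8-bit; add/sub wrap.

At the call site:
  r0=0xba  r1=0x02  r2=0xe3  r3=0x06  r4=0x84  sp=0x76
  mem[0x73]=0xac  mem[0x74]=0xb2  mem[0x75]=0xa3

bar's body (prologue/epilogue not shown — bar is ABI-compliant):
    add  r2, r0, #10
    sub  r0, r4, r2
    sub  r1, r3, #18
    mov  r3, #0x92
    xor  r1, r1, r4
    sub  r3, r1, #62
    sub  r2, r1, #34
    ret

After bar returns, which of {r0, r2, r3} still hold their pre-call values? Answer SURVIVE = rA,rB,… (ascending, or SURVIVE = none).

SURVIVE = r3

prologue: push r1 -> mem[0x75]=0x02, sp=0x75
prologue: push r3 -> mem[0x74]=0x06, sp=0x74
body[0] add  r2, r0, #10 -> r2=0xc4
body[1] sub  r0, r4, r2 -> r0=0xc0
body[2] sub  r1, r3, #18 -> r1=0xf4
body[3] mov  r3, #0x92 -> r3=0x92
body[4] xor  r1, r1, r4 -> r1=0x70
body[5] sub  r3, r1, #62 -> r3=0x32
body[6] sub  r2, r1, #34 -> r2=0x4e
epilogue: pop r3=0x06, sp=0x75
epilogue: pop r1=0x02, sp=0x76
r0: caller-saved, written=True
r2: caller-saved, written=True
r3: callee-saved, written=True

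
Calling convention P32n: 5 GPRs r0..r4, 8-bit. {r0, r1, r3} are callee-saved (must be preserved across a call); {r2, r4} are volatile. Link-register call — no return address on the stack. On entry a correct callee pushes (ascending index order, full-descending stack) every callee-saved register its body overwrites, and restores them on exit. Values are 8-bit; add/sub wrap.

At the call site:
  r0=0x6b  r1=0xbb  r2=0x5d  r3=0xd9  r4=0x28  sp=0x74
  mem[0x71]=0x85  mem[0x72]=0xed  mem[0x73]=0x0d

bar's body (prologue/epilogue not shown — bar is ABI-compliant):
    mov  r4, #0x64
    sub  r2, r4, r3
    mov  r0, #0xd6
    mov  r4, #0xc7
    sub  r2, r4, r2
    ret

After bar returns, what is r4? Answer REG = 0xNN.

prologue: push r0 → mem[0x73]=0x6b, sp=0x73
body[0] mov  r4, #0x64 → r4=0x64
body[1] sub  r2, r4, r3 → r2=0x8b
body[2] mov  r0, #0xd6 → r0=0xd6
body[3] mov  r4, #0xc7 → r4=0xc7
body[4] sub  r2, r4, r2 → r2=0x3c
epilogue: pop r0=0x6b, sp=0x74
r4 is caller-saved → body value

REG = 0xc7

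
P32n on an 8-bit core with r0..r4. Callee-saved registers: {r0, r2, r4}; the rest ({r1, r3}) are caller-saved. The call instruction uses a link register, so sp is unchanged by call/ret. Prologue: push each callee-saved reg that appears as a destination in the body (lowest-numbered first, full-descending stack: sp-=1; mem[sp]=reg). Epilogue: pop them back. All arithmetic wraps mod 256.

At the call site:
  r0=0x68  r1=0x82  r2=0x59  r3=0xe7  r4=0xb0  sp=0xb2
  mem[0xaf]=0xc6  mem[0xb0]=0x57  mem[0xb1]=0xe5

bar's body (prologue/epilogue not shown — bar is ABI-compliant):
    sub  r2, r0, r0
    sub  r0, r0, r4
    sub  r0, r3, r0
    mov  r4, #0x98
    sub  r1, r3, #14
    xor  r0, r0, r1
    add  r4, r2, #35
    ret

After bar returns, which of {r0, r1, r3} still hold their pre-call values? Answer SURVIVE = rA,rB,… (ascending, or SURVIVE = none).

prologue: push r0 -> mem[0xb1]=0x68, sp=0xb1
prologue: push r2 -> mem[0xb0]=0x59, sp=0xb0
prologue: push r4 -> mem[0xaf]=0xb0, sp=0xaf
body[0] sub  r2, r0, r0 -> r2=0x00
body[1] sub  r0, r0, r4 -> r0=0xb8
body[2] sub  r0, r3, r0 -> r0=0x2f
body[3] mov  r4, #0x98 -> r4=0x98
body[4] sub  r1, r3, #14 -> r1=0xd9
body[5] xor  r0, r0, r1 -> r0=0xf6
body[6] add  r4, r2, #35 -> r4=0x23
epilogue: pop r4=0xb0, sp=0xb0
epilogue: pop r2=0x59, sp=0xb1
epilogue: pop r0=0x68, sp=0xb2
r0: callee-saved, written=True
r1: caller-saved, written=True
r3: caller-saved, written=False

SURVIVE = r0,r3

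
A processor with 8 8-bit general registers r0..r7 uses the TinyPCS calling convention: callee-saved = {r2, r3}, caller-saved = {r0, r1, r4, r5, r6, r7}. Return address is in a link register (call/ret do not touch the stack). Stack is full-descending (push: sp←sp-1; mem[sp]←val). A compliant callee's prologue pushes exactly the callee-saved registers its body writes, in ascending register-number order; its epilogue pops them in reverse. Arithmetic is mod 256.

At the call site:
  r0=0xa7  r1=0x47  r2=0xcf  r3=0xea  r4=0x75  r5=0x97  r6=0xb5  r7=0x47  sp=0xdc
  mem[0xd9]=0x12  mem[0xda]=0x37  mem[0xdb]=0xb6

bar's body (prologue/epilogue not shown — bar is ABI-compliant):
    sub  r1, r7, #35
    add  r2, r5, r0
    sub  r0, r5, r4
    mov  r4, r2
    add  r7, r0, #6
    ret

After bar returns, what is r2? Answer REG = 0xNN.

prologue: push r2 → mem[0xdb]=0xcf, sp=0xdb
body[0] sub  r1, r7, #35 → r1=0x24
body[1] add  r2, r5, r0 → r2=0x3e
body[2] sub  r0, r5, r4 → r0=0x22
body[3] mov  r4, r2 → r4=0x3e
body[4] add  r7, r0, #6 → r7=0x28
epilogue: pop r2=0xcf, sp=0xdc
r2 is callee-saved → restored

REG = 0xcf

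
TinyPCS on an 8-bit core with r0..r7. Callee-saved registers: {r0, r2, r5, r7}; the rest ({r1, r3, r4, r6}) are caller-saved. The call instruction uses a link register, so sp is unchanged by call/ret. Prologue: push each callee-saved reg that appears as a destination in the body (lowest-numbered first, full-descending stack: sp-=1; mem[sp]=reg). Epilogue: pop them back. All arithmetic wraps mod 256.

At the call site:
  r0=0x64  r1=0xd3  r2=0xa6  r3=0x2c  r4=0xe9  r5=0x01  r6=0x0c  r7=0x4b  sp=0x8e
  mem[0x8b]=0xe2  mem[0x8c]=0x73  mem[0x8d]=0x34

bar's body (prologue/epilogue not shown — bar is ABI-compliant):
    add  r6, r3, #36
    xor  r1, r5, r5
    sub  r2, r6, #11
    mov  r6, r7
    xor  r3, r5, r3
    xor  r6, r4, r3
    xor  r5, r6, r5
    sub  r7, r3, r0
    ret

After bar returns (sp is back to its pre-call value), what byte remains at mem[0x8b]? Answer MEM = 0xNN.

MEM = 0x4b

prologue: push r2 -> mem[0x8d]=0xa6, sp=0x8d
prologue: push r5 -> mem[0x8c]=0x01, sp=0x8c
prologue: push r7 -> mem[0x8b]=0x4b, sp=0x8b
body[0] add  r6, r3, #36 -> r6=0x50
body[1] xor  r1, r5, r5 -> r1=0x00
body[2] sub  r2, r6, #11 -> r2=0x45
body[3] mov  r6, r7 -> r6=0x4b
body[4] xor  r3, r5, r3 -> r3=0x2d
body[5] xor  r6, r4, r3 -> r6=0xc4
body[6] xor  r5, r6, r5 -> r5=0xc5
body[7] sub  r7, r3, r0 -> r7=0xc9
epilogue: pop r7=0x4b, sp=0x8c
epilogue: pop r5=0x01, sp=0x8d
epilogue: pop r2=0xa6, sp=0x8e
prologue pushed ['r2', 'r5', 'r7'] at ['0x8d', '0x8c', '0x8b']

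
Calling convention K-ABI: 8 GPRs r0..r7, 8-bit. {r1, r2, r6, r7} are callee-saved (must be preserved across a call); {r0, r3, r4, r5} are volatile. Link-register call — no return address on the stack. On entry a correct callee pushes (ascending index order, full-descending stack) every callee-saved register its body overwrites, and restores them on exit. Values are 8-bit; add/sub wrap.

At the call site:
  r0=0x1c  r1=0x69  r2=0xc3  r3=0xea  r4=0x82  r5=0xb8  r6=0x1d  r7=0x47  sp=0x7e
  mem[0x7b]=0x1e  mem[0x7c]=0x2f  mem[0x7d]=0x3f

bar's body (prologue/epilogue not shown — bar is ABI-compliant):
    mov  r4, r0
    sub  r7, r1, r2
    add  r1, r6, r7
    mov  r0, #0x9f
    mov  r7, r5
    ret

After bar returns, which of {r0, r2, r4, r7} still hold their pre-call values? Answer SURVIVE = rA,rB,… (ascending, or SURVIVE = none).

SURVIVE = r2,r7

prologue: push r1 → mem[0x7d]=0x69, sp=0x7d
prologue: push r7 → mem[0x7c]=0x47, sp=0x7c
body[0] mov  r4, r0 → r4=0x1c
body[1] sub  r7, r1, r2 → r7=0xa6
body[2] add  r1, r6, r7 → r1=0xc3
body[3] mov  r0, #0x9f → r0=0x9f
body[4] mov  r7, r5 → r7=0xb8
epilogue: pop r7=0x47, sp=0x7d
epilogue: pop r1=0x69, sp=0x7e
r0: caller-saved, written=True
r2: callee-saved, written=False
r4: caller-saved, written=True
r7: callee-saved, written=True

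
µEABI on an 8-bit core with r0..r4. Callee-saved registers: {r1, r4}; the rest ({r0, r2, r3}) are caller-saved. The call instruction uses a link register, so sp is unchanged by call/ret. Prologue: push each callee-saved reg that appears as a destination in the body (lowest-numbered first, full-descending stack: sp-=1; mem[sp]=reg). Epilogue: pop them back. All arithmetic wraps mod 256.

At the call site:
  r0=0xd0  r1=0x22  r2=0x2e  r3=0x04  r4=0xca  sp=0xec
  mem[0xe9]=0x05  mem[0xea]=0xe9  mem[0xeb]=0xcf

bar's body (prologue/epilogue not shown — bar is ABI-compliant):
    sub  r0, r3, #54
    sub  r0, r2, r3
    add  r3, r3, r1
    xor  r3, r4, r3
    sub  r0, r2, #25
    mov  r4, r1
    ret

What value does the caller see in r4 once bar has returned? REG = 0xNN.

REG = 0xca

prologue: push r4 → mem[0xeb]=0xca, sp=0xeb
body[0] sub  r0, r3, #54 → r0=0xce
body[1] sub  r0, r2, r3 → r0=0x2a
body[2] add  r3, r3, r1 → r3=0x26
body[3] xor  r3, r4, r3 → r3=0xec
body[4] sub  r0, r2, #25 → r0=0x15
body[5] mov  r4, r1 → r4=0x22
epilogue: pop r4=0xca, sp=0xec
r4 is callee-saved → restored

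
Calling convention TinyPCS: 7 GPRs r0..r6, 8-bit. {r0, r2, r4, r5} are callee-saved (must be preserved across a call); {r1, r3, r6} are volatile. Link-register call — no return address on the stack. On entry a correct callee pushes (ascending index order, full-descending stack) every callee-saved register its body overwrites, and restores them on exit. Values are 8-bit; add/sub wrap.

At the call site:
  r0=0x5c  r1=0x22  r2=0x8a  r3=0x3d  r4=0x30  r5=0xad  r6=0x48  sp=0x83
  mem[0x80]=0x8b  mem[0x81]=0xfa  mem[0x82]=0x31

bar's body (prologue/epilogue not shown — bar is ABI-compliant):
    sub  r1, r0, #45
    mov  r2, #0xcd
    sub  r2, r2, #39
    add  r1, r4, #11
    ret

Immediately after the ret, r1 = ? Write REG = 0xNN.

prologue: push r2 → mem[0x82]=0x8a, sp=0x82
body[0] sub  r1, r0, #45 → r1=0x2f
body[1] mov  r2, #0xcd → r2=0xcd
body[2] sub  r2, r2, #39 → r2=0xa6
body[3] add  r1, r4, #11 → r1=0x3b
epilogue: pop r2=0x8a, sp=0x83
r1 is caller-saved → body value

REG = 0x3b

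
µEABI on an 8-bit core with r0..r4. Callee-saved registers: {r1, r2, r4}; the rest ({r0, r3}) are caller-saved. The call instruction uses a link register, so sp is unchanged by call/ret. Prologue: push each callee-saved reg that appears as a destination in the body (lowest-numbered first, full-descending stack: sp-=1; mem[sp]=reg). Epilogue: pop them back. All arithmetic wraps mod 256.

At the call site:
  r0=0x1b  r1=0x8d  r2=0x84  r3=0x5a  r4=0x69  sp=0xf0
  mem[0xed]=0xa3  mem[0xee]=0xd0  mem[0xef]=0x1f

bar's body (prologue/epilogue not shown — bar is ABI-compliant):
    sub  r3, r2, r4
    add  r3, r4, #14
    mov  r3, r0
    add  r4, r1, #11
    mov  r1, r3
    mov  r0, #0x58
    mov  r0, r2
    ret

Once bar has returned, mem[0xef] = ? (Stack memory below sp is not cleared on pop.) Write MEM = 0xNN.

MEM = 0x8d

prologue: push r1 → mem[0xef]=0x8d, sp=0xef
prologue: push r4 → mem[0xee]=0x69, sp=0xee
body[0] sub  r3, r2, r4 → r3=0x1b
body[1] add  r3, r4, #14 → r3=0x77
body[2] mov  r3, r0 → r3=0x1b
body[3] add  r4, r1, #11 → r4=0x98
body[4] mov  r1, r3 → r1=0x1b
body[5] mov  r0, #0x58 → r0=0x58
body[6] mov  r0, r2 → r0=0x84
epilogue: pop r4=0x69, sp=0xef
epilogue: pop r1=0x8d, sp=0xf0
prologue pushed ['r1', 'r4'] at ['0xef', '0xee']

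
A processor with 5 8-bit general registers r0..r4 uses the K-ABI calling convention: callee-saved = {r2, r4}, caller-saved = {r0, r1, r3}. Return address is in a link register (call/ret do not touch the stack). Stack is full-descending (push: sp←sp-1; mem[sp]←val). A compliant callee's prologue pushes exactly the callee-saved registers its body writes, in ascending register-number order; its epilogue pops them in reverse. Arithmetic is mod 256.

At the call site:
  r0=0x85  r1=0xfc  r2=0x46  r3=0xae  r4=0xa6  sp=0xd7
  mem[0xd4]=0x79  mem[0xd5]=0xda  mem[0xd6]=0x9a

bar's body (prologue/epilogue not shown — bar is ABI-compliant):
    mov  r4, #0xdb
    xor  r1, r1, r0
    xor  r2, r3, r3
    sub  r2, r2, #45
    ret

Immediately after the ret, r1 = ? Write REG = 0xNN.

prologue: push r2 -> mem[0xd6]=0x46, sp=0xd6
prologue: push r4 -> mem[0xd5]=0xa6, sp=0xd5
body[0] mov  r4, #0xdb -> r4=0xdb
body[1] xor  r1, r1, r0 -> r1=0x79
body[2] xor  r2, r3, r3 -> r2=0x00
body[3] sub  r2, r2, #45 -> r2=0xd3
epilogue: pop r4=0xa6, sp=0xd6
epilogue: pop r2=0x46, sp=0xd7
r1 is caller-saved -> body value

REG = 0x79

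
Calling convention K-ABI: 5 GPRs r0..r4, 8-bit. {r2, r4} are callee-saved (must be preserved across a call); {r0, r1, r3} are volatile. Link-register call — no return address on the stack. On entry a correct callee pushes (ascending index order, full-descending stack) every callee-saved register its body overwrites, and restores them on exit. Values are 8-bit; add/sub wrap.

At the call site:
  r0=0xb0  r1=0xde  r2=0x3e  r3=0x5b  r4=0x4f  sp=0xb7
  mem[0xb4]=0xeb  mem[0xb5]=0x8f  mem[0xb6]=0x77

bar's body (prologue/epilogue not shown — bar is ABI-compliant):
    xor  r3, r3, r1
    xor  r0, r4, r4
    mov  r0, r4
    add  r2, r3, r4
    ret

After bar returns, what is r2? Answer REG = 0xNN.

prologue: push r2 -> mem[0xb6]=0x3e, sp=0xb6
body[0] xor  r3, r3, r1 -> r3=0x85
body[1] xor  r0, r4, r4 -> r0=0x00
body[2] mov  r0, r4 -> r0=0x4f
body[3] add  r2, r3, r4 -> r2=0xd4
epilogue: pop r2=0x3e, sp=0xb7
r2 is callee-saved -> restored

REG = 0x3e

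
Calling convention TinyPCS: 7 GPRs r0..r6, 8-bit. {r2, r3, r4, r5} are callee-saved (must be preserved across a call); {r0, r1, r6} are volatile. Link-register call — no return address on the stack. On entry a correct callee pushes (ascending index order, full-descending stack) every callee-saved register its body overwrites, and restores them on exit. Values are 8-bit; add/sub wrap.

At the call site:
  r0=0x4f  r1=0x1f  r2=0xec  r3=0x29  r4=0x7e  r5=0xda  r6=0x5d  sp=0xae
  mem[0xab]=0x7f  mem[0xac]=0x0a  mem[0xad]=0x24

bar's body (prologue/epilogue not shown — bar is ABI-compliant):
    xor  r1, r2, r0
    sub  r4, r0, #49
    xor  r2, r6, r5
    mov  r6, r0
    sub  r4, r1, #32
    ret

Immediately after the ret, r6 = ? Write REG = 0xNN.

REG = 0x4f

prologue: push r2 → mem[0xad]=0xec, sp=0xad
prologue: push r4 → mem[0xac]=0x7e, sp=0xac
body[0] xor  r1, r2, r0 → r1=0xa3
body[1] sub  r4, r0, #49 → r4=0x1e
body[2] xor  r2, r6, r5 → r2=0x87
body[3] mov  r6, r0 → r6=0x4f
body[4] sub  r4, r1, #32 → r4=0x83
epilogue: pop r4=0x7e, sp=0xad
epilogue: pop r2=0xec, sp=0xae
r6 is caller-saved → body value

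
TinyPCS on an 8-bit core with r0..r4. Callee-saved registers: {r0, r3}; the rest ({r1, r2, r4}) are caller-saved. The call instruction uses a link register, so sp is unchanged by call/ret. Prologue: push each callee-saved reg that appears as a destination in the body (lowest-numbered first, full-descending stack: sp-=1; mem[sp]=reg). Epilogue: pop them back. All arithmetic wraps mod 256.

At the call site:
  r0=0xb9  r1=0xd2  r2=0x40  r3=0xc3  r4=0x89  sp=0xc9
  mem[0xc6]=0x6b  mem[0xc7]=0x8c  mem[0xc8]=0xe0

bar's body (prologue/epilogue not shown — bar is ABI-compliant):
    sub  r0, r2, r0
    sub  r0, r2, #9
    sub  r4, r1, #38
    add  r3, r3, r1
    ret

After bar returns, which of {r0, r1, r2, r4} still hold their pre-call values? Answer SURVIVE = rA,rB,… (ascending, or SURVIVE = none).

SURVIVE = r0,r1,r2

prologue: push r0 -> mem[0xc8]=0xb9, sp=0xc8
prologue: push r3 -> mem[0xc7]=0xc3, sp=0xc7
body[0] sub  r0, r2, r0 -> r0=0x87
body[1] sub  r0, r2, #9 -> r0=0x37
body[2] sub  r4, r1, #38 -> r4=0xac
body[3] add  r3, r3, r1 -> r3=0x95
epilogue: pop r3=0xc3, sp=0xc8
epilogue: pop r0=0xb9, sp=0xc9
r0: callee-saved, written=True
r1: caller-saved, written=False
r2: caller-saved, written=False
r4: caller-saved, written=True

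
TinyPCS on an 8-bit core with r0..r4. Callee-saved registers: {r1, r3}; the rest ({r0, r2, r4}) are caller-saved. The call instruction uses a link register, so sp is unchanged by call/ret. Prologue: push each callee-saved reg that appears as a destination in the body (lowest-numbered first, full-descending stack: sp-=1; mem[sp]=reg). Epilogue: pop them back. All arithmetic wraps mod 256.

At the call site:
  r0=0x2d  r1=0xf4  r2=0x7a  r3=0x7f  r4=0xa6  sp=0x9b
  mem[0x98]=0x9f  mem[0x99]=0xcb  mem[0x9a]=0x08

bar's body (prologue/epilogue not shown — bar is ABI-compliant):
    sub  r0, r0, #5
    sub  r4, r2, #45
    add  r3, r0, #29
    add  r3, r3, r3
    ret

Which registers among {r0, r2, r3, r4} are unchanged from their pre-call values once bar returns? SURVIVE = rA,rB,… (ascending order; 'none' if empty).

prologue: push r3 → mem[0x9a]=0x7f, sp=0x9a
body[0] sub  r0, r0, #5 → r0=0x28
body[1] sub  r4, r2, #45 → r4=0x4d
body[2] add  r3, r0, #29 → r3=0x45
body[3] add  r3, r3, r3 → r3=0x8a
epilogue: pop r3=0x7f, sp=0x9b
r0: caller-saved, written=True
r2: caller-saved, written=False
r3: callee-saved, written=True
r4: caller-saved, written=True

SURVIVE = r2,r3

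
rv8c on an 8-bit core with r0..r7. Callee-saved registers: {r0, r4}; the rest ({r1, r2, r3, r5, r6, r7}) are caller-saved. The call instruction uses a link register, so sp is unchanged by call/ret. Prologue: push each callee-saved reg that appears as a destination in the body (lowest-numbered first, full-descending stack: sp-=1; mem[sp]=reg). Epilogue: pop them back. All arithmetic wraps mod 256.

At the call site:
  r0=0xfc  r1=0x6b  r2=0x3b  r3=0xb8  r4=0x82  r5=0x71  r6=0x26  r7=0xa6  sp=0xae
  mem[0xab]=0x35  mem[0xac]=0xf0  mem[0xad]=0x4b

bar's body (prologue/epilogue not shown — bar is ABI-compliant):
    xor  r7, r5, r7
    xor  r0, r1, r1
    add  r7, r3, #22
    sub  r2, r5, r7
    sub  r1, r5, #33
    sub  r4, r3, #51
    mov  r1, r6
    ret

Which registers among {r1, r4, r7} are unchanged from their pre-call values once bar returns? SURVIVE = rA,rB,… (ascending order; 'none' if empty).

prologue: push r0 -> mem[0xad]=0xfc, sp=0xad
prologue: push r4 -> mem[0xac]=0x82, sp=0xac
body[0] xor  r7, r5, r7 -> r7=0xd7
body[1] xor  r0, r1, r1 -> r0=0x00
body[2] add  r7, r3, #22 -> r7=0xce
body[3] sub  r2, r5, r7 -> r2=0xa3
body[4] sub  r1, r5, #33 -> r1=0x50
body[5] sub  r4, r3, #51 -> r4=0x85
body[6] mov  r1, r6 -> r1=0x26
epilogue: pop r4=0x82, sp=0xad
epilogue: pop r0=0xfc, sp=0xae
r1: caller-saved, written=True
r4: callee-saved, written=True
r7: caller-saved, written=True

SURVIVE = r4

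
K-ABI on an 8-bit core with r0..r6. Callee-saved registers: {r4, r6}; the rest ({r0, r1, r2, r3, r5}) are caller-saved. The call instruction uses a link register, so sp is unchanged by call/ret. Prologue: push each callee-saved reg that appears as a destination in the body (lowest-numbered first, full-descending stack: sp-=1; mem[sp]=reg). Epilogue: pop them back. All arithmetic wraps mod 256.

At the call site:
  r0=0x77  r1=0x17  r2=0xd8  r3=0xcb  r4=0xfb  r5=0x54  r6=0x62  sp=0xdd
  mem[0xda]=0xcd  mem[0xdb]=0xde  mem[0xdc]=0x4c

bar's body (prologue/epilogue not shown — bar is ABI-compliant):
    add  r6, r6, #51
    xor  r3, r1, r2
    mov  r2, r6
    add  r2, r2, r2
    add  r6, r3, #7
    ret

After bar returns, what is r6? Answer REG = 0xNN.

REG = 0x62

prologue: push r6 -> mem[0xdc]=0x62, sp=0xdc
body[0] add  r6, r6, #51 -> r6=0x95
body[1] xor  r3, r1, r2 -> r3=0xcf
body[2] mov  r2, r6 -> r2=0x95
body[3] add  r2, r2, r2 -> r2=0x2a
body[4] add  r6, r3, #7 -> r6=0xd6
epilogue: pop r6=0x62, sp=0xdd
r6 is callee-saved -> restored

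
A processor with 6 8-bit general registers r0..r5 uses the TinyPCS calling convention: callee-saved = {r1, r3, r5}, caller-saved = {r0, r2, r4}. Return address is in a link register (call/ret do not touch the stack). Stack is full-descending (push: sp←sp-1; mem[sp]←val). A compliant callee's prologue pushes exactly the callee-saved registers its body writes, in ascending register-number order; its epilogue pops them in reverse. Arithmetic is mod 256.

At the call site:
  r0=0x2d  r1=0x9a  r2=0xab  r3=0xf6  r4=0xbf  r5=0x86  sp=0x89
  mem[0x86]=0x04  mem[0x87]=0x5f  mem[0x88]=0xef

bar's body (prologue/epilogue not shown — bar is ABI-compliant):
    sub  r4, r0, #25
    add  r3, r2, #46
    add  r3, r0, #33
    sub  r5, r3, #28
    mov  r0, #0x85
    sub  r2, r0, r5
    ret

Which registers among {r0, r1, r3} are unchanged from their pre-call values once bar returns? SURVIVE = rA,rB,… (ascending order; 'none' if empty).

SURVIVE = r1,r3

prologue: push r3 → mem[0x88]=0xf6, sp=0x88
prologue: push r5 → mem[0x87]=0x86, sp=0x87
body[0] sub  r4, r0, #25 → r4=0x14
body[1] add  r3, r2, #46 → r3=0xd9
body[2] add  r3, r0, #33 → r3=0x4e
body[3] sub  r5, r3, #28 → r5=0x32
body[4] mov  r0, #0x85 → r0=0x85
body[5] sub  r2, r0, r5 → r2=0x53
epilogue: pop r5=0x86, sp=0x88
epilogue: pop r3=0xf6, sp=0x89
r0: caller-saved, written=True
r1: callee-saved, written=False
r3: callee-saved, written=True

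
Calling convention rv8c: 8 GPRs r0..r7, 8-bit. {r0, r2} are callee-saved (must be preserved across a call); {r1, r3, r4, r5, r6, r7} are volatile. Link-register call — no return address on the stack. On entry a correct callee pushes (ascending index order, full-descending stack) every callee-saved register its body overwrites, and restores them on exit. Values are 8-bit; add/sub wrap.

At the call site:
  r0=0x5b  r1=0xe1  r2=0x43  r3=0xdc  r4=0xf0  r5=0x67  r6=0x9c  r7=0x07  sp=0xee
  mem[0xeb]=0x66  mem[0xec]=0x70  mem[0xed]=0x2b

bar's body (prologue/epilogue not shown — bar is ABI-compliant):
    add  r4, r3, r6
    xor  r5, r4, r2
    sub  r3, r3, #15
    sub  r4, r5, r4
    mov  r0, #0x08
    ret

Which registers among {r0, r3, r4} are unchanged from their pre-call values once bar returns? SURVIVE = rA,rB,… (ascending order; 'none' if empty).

SURVIVE = r0

prologue: push r0 -> mem[0xed]=0x5b, sp=0xed
body[0] add  r4, r3, r6 -> r4=0x78
body[1] xor  r5, r4, r2 -> r5=0x3b
body[2] sub  r3, r3, #15 -> r3=0xcd
body[3] sub  r4, r5, r4 -> r4=0xc3
body[4] mov  r0, #0x08 -> r0=0x08
epilogue: pop r0=0x5b, sp=0xee
r0: callee-saved, written=True
r3: caller-saved, written=True
r4: caller-saved, written=True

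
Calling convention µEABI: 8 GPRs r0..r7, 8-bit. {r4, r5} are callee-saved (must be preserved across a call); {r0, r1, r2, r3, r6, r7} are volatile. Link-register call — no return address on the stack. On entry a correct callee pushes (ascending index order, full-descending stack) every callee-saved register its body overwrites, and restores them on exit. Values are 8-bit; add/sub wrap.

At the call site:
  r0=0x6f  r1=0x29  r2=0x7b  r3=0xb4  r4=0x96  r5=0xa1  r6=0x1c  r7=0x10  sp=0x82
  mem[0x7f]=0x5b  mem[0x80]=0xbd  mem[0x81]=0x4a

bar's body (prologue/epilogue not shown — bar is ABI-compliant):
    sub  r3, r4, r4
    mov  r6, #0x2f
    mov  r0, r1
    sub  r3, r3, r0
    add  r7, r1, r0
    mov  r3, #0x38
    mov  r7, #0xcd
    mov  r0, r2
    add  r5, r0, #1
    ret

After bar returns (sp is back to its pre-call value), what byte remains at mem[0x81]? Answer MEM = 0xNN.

MEM = 0xa1

prologue: push r5 → mem[0x81]=0xa1, sp=0x81
body[0] sub  r3, r4, r4 → r3=0x00
body[1] mov  r6, #0x2f → r6=0x2f
body[2] mov  r0, r1 → r0=0x29
body[3] sub  r3, r3, r0 → r3=0xd7
body[4] add  r7, r1, r0 → r7=0x52
body[5] mov  r3, #0x38 → r3=0x38
body[6] mov  r7, #0xcd → r7=0xcd
body[7] mov  r0, r2 → r0=0x7b
body[8] add  r5, r0, #1 → r5=0x7c
epilogue: pop r5=0xa1, sp=0x82
prologue pushed ['r5'] at ['0x81']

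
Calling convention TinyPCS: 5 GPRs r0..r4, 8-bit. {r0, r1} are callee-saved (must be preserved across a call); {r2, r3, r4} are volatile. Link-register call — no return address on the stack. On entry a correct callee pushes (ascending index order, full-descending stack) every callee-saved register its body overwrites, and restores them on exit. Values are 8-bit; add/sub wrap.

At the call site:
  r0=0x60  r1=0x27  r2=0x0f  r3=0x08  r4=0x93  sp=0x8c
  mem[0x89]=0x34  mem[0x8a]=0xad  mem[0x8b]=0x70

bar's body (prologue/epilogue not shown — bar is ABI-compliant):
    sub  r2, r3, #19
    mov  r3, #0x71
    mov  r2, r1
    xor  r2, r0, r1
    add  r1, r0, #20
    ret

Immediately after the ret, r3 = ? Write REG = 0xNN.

prologue: push r1 → mem[0x8b]=0x27, sp=0x8b
body[0] sub  r2, r3, #19 → r2=0xf5
body[1] mov  r3, #0x71 → r3=0x71
body[2] mov  r2, r1 → r2=0x27
body[3] xor  r2, r0, r1 → r2=0x47
body[4] add  r1, r0, #20 → r1=0x74
epilogue: pop r1=0x27, sp=0x8c
r3 is caller-saved → body value

REG = 0x71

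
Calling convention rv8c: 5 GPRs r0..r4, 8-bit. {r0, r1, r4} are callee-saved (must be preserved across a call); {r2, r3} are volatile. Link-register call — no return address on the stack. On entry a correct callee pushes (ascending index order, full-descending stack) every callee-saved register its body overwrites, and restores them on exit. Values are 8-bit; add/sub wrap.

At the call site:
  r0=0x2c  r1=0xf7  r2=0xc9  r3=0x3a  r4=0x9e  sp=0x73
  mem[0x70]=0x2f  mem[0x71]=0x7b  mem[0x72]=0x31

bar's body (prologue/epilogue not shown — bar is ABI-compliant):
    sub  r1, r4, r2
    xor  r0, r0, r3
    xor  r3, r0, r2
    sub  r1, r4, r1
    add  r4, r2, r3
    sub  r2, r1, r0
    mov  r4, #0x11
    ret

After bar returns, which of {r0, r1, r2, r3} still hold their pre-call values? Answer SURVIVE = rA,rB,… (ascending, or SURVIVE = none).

SURVIVE = r0,r1

prologue: push r0 -> mem[0x72]=0x2c, sp=0x72
prologue: push r1 -> mem[0x71]=0xf7, sp=0x71
prologue: push r4 -> mem[0x70]=0x9e, sp=0x70
body[0] sub  r1, r4, r2 -> r1=0xd5
body[1] xor  r0, r0, r3 -> r0=0x16
body[2] xor  r3, r0, r2 -> r3=0xdf
body[3] sub  r1, r4, r1 -> r1=0xc9
body[4] add  r4, r2, r3 -> r4=0xa8
body[5] sub  r2, r1, r0 -> r2=0xb3
body[6] mov  r4, #0x11 -> r4=0x11
epilogue: pop r4=0x9e, sp=0x71
epilogue: pop r1=0xf7, sp=0x72
epilogue: pop r0=0x2c, sp=0x73
r0: callee-saved, written=True
r1: callee-saved, written=True
r2: caller-saved, written=True
r3: caller-saved, written=True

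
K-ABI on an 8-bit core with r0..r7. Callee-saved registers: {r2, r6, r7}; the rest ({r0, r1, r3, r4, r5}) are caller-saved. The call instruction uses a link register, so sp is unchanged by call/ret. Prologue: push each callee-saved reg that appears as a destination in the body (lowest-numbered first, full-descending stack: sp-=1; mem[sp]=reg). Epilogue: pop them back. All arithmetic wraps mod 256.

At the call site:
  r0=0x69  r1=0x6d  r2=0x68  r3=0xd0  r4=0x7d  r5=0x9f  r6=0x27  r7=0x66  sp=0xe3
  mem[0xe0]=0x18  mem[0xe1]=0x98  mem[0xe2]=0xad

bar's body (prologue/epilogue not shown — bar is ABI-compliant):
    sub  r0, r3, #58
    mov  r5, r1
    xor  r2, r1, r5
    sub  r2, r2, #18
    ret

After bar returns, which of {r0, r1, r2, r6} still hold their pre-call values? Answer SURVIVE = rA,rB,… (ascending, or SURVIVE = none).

SURVIVE = r1,r2,r6

prologue: push r2 -> mem[0xe2]=0x68, sp=0xe2
body[0] sub  r0, r3, #58 -> r0=0x96
body[1] mov  r5, r1 -> r5=0x6d
body[2] xor  r2, r1, r5 -> r2=0x00
body[3] sub  r2, r2, #18 -> r2=0xee
epilogue: pop r2=0x68, sp=0xe3
r0: caller-saved, written=True
r1: caller-saved, written=False
r2: callee-saved, written=True
r6: callee-saved, written=False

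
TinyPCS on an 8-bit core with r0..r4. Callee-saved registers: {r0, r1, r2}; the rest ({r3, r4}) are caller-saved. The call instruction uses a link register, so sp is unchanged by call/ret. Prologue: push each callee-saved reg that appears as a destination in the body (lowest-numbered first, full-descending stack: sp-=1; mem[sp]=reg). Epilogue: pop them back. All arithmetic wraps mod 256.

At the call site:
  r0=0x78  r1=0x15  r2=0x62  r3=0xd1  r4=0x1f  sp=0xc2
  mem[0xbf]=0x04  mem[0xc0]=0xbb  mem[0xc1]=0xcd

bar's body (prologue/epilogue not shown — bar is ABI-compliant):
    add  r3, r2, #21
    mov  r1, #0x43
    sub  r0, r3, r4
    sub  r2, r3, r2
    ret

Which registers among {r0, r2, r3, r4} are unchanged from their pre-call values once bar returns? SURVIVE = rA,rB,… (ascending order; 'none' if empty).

SURVIVE = r0,r2,r4

prologue: push r0 -> mem[0xc1]=0x78, sp=0xc1
prologue: push r1 -> mem[0xc0]=0x15, sp=0xc0
prologue: push r2 -> mem[0xbf]=0x62, sp=0xbf
body[0] add  r3, r2, #21 -> r3=0x77
body[1] mov  r1, #0x43 -> r1=0x43
body[2] sub  r0, r3, r4 -> r0=0x58
body[3] sub  r2, r3, r2 -> r2=0x15
epilogue: pop r2=0x62, sp=0xc0
epilogue: pop r1=0x15, sp=0xc1
epilogue: pop r0=0x78, sp=0xc2
r0: callee-saved, written=True
r2: callee-saved, written=True
r3: caller-saved, written=True
r4: caller-saved, written=False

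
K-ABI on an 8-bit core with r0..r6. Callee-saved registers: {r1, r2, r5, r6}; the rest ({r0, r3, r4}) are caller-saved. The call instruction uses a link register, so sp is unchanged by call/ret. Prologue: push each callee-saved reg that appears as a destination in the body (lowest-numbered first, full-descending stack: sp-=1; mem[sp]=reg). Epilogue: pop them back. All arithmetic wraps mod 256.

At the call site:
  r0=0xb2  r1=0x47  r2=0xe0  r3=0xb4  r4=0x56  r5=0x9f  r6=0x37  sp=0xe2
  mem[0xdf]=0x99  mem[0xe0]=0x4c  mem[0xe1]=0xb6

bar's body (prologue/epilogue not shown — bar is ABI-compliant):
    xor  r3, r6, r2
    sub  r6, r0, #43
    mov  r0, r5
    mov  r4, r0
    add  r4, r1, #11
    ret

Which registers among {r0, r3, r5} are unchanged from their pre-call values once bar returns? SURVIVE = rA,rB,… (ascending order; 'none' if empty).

SURVIVE = r5

prologue: push r6 → mem[0xe1]=0x37, sp=0xe1
body[0] xor  r3, r6, r2 → r3=0xd7
body[1] sub  r6, r0, #43 → r6=0x87
body[2] mov  r0, r5 → r0=0x9f
body[3] mov  r4, r0 → r4=0x9f
body[4] add  r4, r1, #11 → r4=0x52
epilogue: pop r6=0x37, sp=0xe2
r0: caller-saved, written=True
r3: caller-saved, written=True
r5: callee-saved, written=False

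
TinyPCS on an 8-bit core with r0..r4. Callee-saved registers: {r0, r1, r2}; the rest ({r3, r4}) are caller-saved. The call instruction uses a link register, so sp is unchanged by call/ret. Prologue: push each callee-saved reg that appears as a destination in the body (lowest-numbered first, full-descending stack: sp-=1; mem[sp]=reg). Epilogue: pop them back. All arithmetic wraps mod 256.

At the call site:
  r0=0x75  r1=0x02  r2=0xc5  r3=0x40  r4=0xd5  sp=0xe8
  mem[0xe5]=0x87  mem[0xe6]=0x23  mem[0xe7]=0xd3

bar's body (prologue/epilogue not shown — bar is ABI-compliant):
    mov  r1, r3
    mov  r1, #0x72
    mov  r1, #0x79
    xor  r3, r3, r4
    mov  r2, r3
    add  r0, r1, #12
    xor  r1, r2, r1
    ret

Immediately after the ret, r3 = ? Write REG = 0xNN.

prologue: push r0 -> mem[0xe7]=0x75, sp=0xe7
prologue: push r1 -> mem[0xe6]=0x02, sp=0xe6
prologue: push r2 -> mem[0xe5]=0xc5, sp=0xe5
body[0] mov  r1, r3 -> r1=0x40
body[1] mov  r1, #0x72 -> r1=0x72
body[2] mov  r1, #0x79 -> r1=0x79
body[3] xor  r3, r3, r4 -> r3=0x95
body[4] mov  r2, r3 -> r2=0x95
body[5] add  r0, r1, #12 -> r0=0x85
body[6] xor  r1, r2, r1 -> r1=0xec
epilogue: pop r2=0xc5, sp=0xe6
epilogue: pop r1=0x02, sp=0xe7
epilogue: pop r0=0x75, sp=0xe8
r3 is caller-saved -> body value

REG = 0x95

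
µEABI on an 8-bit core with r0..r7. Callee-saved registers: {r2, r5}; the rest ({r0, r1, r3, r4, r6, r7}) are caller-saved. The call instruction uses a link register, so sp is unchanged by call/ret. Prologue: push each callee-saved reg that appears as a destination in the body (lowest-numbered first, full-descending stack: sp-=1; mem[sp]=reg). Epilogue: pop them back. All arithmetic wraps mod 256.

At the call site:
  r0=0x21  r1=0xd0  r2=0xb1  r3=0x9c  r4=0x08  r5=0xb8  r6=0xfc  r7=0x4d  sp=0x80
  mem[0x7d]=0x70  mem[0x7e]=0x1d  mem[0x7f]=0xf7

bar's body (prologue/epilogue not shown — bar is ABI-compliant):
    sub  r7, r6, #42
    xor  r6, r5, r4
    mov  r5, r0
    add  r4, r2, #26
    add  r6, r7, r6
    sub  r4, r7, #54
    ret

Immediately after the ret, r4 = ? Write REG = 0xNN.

prologue: push r5 → mem[0x7f]=0xb8, sp=0x7f
body[0] sub  r7, r6, #42 → r7=0xd2
body[1] xor  r6, r5, r4 → r6=0xb0
body[2] mov  r5, r0 → r5=0x21
body[3] add  r4, r2, #26 → r4=0xcb
body[4] add  r6, r7, r6 → r6=0x82
body[5] sub  r4, r7, #54 → r4=0x9c
epilogue: pop r5=0xb8, sp=0x80
r4 is caller-saved → body value

REG = 0x9c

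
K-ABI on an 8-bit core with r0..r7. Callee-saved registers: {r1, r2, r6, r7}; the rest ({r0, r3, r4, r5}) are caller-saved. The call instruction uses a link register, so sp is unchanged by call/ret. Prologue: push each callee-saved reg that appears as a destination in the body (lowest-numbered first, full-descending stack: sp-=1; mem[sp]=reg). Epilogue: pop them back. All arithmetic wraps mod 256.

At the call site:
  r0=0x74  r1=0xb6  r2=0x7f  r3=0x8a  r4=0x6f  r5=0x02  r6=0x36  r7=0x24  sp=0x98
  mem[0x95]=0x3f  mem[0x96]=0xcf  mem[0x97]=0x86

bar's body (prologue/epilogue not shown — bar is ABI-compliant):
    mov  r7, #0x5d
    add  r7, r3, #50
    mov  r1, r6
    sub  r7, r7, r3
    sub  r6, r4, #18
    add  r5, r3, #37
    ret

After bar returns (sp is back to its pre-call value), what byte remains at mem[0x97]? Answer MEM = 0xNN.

MEM = 0xb6

prologue: push r1 -> mem[0x97]=0xb6, sp=0x97
prologue: push r6 -> mem[0x96]=0x36, sp=0x96
prologue: push r7 -> mem[0x95]=0x24, sp=0x95
body[0] mov  r7, #0x5d -> r7=0x5d
body[1] add  r7, r3, #50 -> r7=0xbc
body[2] mov  r1, r6 -> r1=0x36
body[3] sub  r7, r7, r3 -> r7=0x32
body[4] sub  r6, r4, #18 -> r6=0x5d
body[5] add  r5, r3, #37 -> r5=0xaf
epilogue: pop r7=0x24, sp=0x96
epilogue: pop r6=0x36, sp=0x97
epilogue: pop r1=0xb6, sp=0x98
prologue pushed ['r1', 'r6', 'r7'] at ['0x97', '0x96', '0x95']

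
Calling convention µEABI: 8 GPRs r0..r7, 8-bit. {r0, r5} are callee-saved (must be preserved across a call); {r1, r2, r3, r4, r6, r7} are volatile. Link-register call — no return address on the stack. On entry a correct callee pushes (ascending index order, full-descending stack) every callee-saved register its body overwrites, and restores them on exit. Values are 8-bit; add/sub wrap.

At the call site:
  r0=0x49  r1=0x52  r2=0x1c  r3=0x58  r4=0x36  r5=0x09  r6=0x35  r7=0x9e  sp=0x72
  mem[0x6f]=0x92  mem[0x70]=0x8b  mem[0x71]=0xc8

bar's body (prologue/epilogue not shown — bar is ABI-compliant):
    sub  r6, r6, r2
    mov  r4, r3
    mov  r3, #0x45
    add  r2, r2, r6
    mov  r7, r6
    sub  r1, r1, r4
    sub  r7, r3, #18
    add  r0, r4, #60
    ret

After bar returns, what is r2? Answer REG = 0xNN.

prologue: push r0 → mem[0x71]=0x49, sp=0x71
body[0] sub  r6, r6, r2 → r6=0x19
body[1] mov  r4, r3 → r4=0x58
body[2] mov  r3, #0x45 → r3=0x45
body[3] add  r2, r2, r6 → r2=0x35
body[4] mov  r7, r6 → r7=0x19
body[5] sub  r1, r1, r4 → r1=0xfa
body[6] sub  r7, r3, #18 → r7=0x33
body[7] add  r0, r4, #60 → r0=0x94
epilogue: pop r0=0x49, sp=0x72
r2 is caller-saved → body value

REG = 0x35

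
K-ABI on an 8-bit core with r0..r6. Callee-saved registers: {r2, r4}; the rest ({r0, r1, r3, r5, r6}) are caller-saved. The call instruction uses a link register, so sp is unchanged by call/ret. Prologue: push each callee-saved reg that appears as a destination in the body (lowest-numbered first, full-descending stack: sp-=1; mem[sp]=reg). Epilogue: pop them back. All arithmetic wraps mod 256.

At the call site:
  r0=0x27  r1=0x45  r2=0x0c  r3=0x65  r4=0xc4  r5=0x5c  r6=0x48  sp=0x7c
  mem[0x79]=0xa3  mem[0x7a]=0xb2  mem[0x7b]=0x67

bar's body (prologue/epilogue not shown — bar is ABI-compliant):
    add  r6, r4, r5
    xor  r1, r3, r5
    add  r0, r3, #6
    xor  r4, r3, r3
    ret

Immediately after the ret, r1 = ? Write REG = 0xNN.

prologue: push r4 → mem[0x7b]=0xc4, sp=0x7b
body[0] add  r6, r4, r5 → r6=0x20
body[1] xor  r1, r3, r5 → r1=0x39
body[2] add  r0, r3, #6 → r0=0x6b
body[3] xor  r4, r3, r3 → r4=0x00
epilogue: pop r4=0xc4, sp=0x7c
r1 is caller-saved → body value

REG = 0x39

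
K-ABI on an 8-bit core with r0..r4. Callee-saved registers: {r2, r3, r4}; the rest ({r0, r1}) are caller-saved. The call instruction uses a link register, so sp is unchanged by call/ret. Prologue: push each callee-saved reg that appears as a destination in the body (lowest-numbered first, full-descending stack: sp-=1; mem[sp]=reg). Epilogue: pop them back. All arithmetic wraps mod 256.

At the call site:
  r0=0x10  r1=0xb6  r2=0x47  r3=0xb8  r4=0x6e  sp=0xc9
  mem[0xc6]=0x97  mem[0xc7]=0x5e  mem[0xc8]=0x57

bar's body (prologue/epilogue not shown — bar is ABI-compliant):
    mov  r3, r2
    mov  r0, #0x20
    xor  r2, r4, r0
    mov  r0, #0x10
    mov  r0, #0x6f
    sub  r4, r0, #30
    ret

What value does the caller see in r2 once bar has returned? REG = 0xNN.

REG = 0x47

prologue: push r2 -> mem[0xc8]=0x47, sp=0xc8
prologue: push r3 -> mem[0xc7]=0xb8, sp=0xc7
prologue: push r4 -> mem[0xc6]=0x6e, sp=0xc6
body[0] mov  r3, r2 -> r3=0x47
body[1] mov  r0, #0x20 -> r0=0x20
body[2] xor  r2, r4, r0 -> r2=0x4e
body[3] mov  r0, #0x10 -> r0=0x10
body[4] mov  r0, #0x6f -> r0=0x6f
body[5] sub  r4, r0, #30 -> r4=0x51
epilogue: pop r4=0x6e, sp=0xc7
epilogue: pop r3=0xb8, sp=0xc8
epilogue: pop r2=0x47, sp=0xc9
r2 is callee-saved -> restored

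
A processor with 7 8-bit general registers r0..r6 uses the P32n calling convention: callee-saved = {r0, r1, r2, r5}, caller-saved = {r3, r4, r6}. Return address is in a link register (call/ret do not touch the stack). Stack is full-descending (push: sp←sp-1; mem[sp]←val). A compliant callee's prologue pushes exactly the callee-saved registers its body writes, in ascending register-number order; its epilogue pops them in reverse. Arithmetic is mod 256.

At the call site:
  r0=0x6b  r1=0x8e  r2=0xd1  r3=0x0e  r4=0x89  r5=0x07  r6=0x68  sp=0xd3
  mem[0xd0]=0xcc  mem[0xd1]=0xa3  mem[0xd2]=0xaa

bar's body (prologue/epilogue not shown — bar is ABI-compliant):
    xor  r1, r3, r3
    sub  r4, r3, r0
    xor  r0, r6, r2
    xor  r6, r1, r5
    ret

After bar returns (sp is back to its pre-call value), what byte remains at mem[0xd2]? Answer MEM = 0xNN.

prologue: push r0 → mem[0xd2]=0x6b, sp=0xd2
prologue: push r1 → mem[0xd1]=0x8e, sp=0xd1
body[0] xor  r1, r3, r3 → r1=0x00
body[1] sub  r4, r3, r0 → r4=0xa3
body[2] xor  r0, r6, r2 → r0=0xb9
body[3] xor  r6, r1, r5 → r6=0x07
epilogue: pop r1=0x8e, sp=0xd2
epilogue: pop r0=0x6b, sp=0xd3
prologue pushed ['r0', 'r1'] at ['0xd2', '0xd1']

MEM = 0x6b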